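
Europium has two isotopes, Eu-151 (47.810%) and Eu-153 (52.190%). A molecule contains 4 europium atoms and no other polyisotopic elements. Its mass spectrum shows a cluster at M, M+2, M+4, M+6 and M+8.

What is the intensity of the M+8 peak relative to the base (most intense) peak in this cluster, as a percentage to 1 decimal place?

Term probabilities: M 0.0522, M+2 0.2281, M+4 0.3736, M+6 0.2719, M+8 0.0742. Base peak = M+4.
P(M+4) = C(4,2) × 0.47810^2 × 0.52190^2 = 6 × 0.22857961 × 0.27237961 = 0.373563 (base)
P(M+8) = C(4,4) × 0.47810^0 × 0.52190^4 = 1 × 1.0000 × 0.07419065 = 0.074191
Relative intensity = 0.074191 / 0.373563 × 100 = 19.9

19.9%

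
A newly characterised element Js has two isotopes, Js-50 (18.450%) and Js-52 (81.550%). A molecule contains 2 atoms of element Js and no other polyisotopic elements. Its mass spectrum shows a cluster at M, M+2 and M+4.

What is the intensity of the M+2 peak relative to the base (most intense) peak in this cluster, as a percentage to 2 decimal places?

(0.18450 + 0.81550)^2 gives M 0.0340, M+2 0.3009, M+4 0.6650; the largest is M+4.
P(M+4) = C(2,2) × 0.18450^0 × 0.81550^2 = 1 × 1.0000 × 0.66504025 = 0.665040 (base)
P(M+2) = C(2,1) × 0.18450^1 × 0.81550^1 = 2 × 0.1845 × 0.8155 = 0.300920
Relative intensity = 0.300920 / 0.665040 × 100 = 45.25

45.25%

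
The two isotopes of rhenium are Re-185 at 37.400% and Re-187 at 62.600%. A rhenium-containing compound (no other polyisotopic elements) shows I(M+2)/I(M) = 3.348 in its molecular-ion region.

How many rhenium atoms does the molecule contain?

For n independent Re atoms, I(M+2)/I(M) = n · (abundance Re-187) / (abundance Re-185) = n · 0.62600/0.37400.
n = 3.348 × 0.37400/0.62600 = 2.00 ≈ 2

2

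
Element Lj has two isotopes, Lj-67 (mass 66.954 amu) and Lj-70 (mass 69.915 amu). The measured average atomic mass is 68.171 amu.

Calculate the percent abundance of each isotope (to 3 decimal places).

Lj-67: 58.899%, Lj-70: 41.101%

With x = fraction of Lj-67 (so Lj-70 is 1 − x):
66.954·x + 69.915·(1 − x) = 68.171
(66.954 − 69.915)·x = 68.171 − 69.915
x = -1.744 / -2.961 = 0.58899 → 58.899% Lj-67, 41.101% Lj-70.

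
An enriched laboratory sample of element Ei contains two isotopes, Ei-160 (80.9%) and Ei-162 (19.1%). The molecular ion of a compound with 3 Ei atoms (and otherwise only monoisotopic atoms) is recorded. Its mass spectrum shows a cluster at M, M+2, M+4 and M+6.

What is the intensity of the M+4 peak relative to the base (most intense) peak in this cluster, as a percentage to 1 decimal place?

Term probabilities: M 0.5295, M+2 0.3750, M+4 0.0885, M+6 0.0070. Base peak = M.
P(M) = C(3,0) × 0.809^3 × 0.191^0 = 1 × 0.52947513 × 1.0000 = 0.529475 (base)
P(M+4) = C(3,2) × 0.809^1 × 0.191^2 = 3 × 0.8090 × 0.036481 = 0.088539
Relative intensity = 0.088539 / 0.529475 × 100 = 16.7

16.7%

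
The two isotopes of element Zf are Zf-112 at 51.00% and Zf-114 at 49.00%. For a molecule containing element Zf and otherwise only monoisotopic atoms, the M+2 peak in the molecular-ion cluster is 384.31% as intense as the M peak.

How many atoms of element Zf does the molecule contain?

4

The M+2/M ratio from n Zf atoms is n · q/p = n · 0.4900/0.5100.
n = 3.8431 × 0.5100/0.4900 = 4.00 ≈ 4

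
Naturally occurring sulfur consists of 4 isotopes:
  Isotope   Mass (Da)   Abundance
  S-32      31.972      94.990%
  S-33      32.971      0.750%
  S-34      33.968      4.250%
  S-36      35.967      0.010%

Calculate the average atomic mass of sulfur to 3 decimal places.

Weight each isotope mass by its fractional abundance: 0.94990 × 31.972 + 0.00750 × 32.971 + 0.04250 × 33.968 + 0.00010 × 35.967
= 30.3702 + 0.2473 + 1.4436 + 0.0036 = 32.0647 Da

32.065 Da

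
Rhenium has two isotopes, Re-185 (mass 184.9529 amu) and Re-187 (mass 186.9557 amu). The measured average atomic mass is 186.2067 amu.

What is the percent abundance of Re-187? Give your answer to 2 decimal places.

Writing the weighted mean with unknown fraction x of Re-185:
184.9529·x + 186.9557·(1 − x) = 186.2067
(184.9529 − 186.9557)·x = 186.2067 − 186.9557
x = -0.7490 / -2.0028 = 0.37398 → 37.40% Re-185, 62.60% Re-187.

62.60%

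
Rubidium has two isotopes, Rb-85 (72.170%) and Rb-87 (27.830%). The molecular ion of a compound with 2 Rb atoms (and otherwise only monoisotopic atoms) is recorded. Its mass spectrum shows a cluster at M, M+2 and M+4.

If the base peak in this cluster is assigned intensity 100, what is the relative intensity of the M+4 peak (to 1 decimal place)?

(0.72170 + 0.27830)^2 gives M 0.5209, M+2 0.4017, M+4 0.0775; the largest is M.
P(M) = C(2,0) × 0.72170^2 × 0.27830^0 = 1 × 0.52085089 × 1.0000 = 0.520851 (base)
P(M+4) = C(2,2) × 0.72170^0 × 0.27830^2 = 1 × 1.0000 × 0.07745089 = 0.077451
Relative intensity = 0.077451 / 0.520851 × 100 = 14.9

14.9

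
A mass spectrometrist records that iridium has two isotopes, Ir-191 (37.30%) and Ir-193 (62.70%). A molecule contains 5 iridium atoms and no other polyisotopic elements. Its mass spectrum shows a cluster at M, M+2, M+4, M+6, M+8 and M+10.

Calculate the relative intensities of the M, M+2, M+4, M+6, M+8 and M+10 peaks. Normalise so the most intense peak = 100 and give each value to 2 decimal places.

2.11 : 17.70 : 59.49 : 100.00 : 84.05 : 28.26

Each Ir atom is independently Ir-191 (p = 0.3730) or Ir-193 (q = 0.6270); the cluster is the binomial expansion (p + q)^5.
P(M) = 0.3730^5 = 0.007220
P(M+2) = 5 × 0.3730^4 × 0.6270^1 = 0.060684
P(M+4) = 10 × 0.3730^3 × 0.6270^2 = 0.204015
P(M+6) = 10 × 0.3730^2 × 0.6270^3 = 0.342942
P(M+8) = 5 × 0.3730^1 × 0.6270^4 = 0.288237
P(M+10) = 0.6270^5 = 0.096903
The M+6 peak is largest (0.342942); scaling to 100 gives 2.11 : 17.70 : 59.49 : 100.00 : 84.05 : 28.26.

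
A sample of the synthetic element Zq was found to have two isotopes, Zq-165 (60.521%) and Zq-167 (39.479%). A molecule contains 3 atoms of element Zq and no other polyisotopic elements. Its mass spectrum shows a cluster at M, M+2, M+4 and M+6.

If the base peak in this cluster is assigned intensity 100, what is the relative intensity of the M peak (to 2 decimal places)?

Term probabilities: M 0.2217, M+2 0.4338, M+4 0.2830, M+6 0.0615. Base peak = M+2.
P(M+2) = C(3,1) × 0.60521^2 × 0.39479^1 = 3 × 0.36627914 × 0.39479 = 0.433810 (base)
P(M) = C(3,0) × 0.60521^3 × 0.39479^0 = 1 × 0.2216758 × 1.0000 = 0.221676
Relative intensity = 0.221676 / 0.433810 × 100 = 51.10

51.10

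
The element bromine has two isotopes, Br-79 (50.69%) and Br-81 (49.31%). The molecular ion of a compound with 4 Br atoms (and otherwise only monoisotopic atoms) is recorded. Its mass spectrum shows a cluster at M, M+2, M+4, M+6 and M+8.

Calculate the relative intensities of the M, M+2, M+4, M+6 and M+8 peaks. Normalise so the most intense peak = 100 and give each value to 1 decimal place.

The 4 Br atoms are independent, so intensities follow the terms of (0.5069 + 0.4931)^4.
P(M) = 0.5069^4 = 0.066022
P(M+2) = 4 × 0.5069^3 × 0.4931^1 = 0.256899
P(M+4) = 6 × 0.5069^2 × 0.4931^2 = 0.374857
P(M+6) = 4 × 0.5069^1 × 0.4931^3 = 0.243101
P(M+8) = 0.4931^4 = 0.059121
The M+4 peak is largest (0.374857); scaling to 100 gives 17.6 : 68.5 : 100.0 : 64.9 : 15.8.

17.6 : 68.5 : 100.0 : 64.9 : 15.8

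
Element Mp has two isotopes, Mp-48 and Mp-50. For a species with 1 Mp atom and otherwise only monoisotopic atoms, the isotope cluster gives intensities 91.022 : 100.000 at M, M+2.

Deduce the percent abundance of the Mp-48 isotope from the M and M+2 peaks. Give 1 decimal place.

Let p = fractional abundance of Mp-48. I(M+2)/I(M) = [C(1,1)·p^0·(1−p)] / p^1 = 1·(1−p)/p = 100.000/91.022 = 1.0986
(1−p)/p = 1.0986/1 = 1.0986  ⇒  p = 1/(1 + 1.0986) = 0.4765
Mp-48: 47.7%, Mp-50: 52.3%.

47.7%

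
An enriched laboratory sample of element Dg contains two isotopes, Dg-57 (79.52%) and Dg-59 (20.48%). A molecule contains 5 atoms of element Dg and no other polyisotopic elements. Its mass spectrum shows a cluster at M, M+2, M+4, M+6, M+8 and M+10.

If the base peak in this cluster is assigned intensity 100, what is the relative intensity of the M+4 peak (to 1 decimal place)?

Binomial terms of (0.7952 + 0.2048)^5: M 0.3180, M+2 0.4095, M+4 0.2109, M+6 0.0543, M+8 0.0070, M+10 0.0004 → M+2 is the base peak.
P(M+2) = C(5,1) × 0.7952^4 × 0.2048^1 = 5 × 0.39985772 × 0.2048 = 0.409454 (base)
P(M+4) = C(5,2) × 0.7952^3 × 0.2048^2 = 10 × 0.50283919 × 0.04194304 = 0.210906
Relative intensity = 0.210906 / 0.409454 × 100 = 51.5

51.5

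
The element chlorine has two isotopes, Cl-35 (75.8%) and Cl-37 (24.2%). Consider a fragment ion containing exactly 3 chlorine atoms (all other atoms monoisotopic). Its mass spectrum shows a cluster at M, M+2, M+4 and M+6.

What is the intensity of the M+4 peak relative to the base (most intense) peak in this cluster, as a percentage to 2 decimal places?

30.58%

Binomial terms of (0.758 + 0.242)^3: M 0.4355, M+2 0.4171, M+4 0.1332, M+6 0.0142 → M is the base peak.
P(M) = C(3,0) × 0.758^3 × 0.242^0 = 1 × 0.43551951 × 1.0000 = 0.435520 (base)
P(M+4) = C(3,2) × 0.758^1 × 0.242^2 = 3 × 0.7580 × 0.058564 = 0.133175
Relative intensity = 0.133175 / 0.435520 × 100 = 30.58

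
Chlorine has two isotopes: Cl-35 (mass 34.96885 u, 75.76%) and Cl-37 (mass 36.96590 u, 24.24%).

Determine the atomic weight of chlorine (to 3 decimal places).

35.453 u

Average mass = Σ (abundance × isotope mass) = 0.7576 × 34.96885 + 0.2424 × 36.96590
= 26.492401 + 8.960534 = 35.452935 u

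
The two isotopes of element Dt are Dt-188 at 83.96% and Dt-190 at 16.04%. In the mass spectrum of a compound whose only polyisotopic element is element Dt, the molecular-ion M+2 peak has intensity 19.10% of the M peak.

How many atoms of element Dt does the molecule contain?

1

With n Dt atoms, P(M+2)/P(M) = C(n,1)·p^(n−1)q / p^n = n·q/p = n · 0.1604/0.8396.
n = 0.1910 × 0.8396/0.1604 = 1.00 ≈ 1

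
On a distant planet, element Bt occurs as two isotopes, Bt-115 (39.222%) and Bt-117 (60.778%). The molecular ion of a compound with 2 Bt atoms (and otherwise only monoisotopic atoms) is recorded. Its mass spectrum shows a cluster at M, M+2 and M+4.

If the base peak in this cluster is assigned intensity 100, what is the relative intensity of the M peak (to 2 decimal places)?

32.27

(0.39222 + 0.60778)^2 gives M 0.1538, M+2 0.4768, M+4 0.3694; the largest is M+2.
P(M+2) = C(2,1) × 0.39222^1 × 0.60778^1 = 2 × 0.39222 × 0.60778 = 0.476767 (base)
P(M) = C(2,0) × 0.39222^2 × 0.60778^0 = 1 × 0.15383653 × 1.0000 = 0.153837
Relative intensity = 0.153837 / 0.476767 × 100 = 32.27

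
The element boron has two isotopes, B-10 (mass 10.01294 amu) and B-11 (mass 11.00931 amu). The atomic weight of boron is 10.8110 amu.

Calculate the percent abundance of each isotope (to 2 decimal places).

With x = fraction of B-10 (so B-11 is 1 − x):
10.01294·x + 11.00931·(1 − x) = 10.8110
(10.01294 − 11.00931)·x = 10.8110 − 11.00931
x = -0.19831 / -0.99637 = 0.19903 → 19.90% B-10, 80.10% B-11.

B-10: 19.90%, B-11: 80.10%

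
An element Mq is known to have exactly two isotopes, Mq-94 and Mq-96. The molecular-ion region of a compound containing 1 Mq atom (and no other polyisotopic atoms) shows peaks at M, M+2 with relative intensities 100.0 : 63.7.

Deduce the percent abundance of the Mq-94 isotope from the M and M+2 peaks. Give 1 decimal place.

61.1%

Write p for the Mq-94 fraction. I(M+2)/I(M) = [C(1,1)·p^0·(1−p)] / p^1 = 1·(1−p)/p = 63.7/100.0 = 0.6370
(1−p)/p = 0.6370/1 = 0.6370  ⇒  p = 1/(1 + 0.6370) = 0.6109
Mq-94: 61.1%, Mq-96: 38.9%.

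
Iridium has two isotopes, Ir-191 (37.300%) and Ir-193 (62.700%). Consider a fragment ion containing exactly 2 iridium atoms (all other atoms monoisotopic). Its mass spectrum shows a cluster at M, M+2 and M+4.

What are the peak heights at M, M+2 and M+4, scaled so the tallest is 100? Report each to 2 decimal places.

29.74 : 100.00 : 84.05

The 2 Ir atoms are independent, so intensities follow the terms of (0.37300 + 0.62700)^2.
P(M) = 0.37300^2 = 0.139129
P(M+2) = 2 × 0.37300^1 × 0.62700^1 = 0.467742
P(M+4) = 0.62700^2 = 0.393129
The M+2 peak is largest (0.467742); scaling to 100 gives 29.74 : 100.00 : 84.05.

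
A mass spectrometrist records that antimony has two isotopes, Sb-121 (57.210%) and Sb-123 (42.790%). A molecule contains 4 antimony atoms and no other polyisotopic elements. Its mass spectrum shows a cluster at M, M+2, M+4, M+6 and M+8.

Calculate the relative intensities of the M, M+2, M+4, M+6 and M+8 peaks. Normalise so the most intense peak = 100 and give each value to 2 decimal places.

Each Sb atom is independently Sb-121 (p = 0.57210) or Sb-123 (q = 0.42790); the cluster is the binomial expansion (p + q)^4.
P(M) = 0.57210^4 = 0.107124
P(M+2) = 4 × 0.57210^3 × 0.42790^1 = 0.320493
P(M+4) = 6 × 0.57210^2 × 0.42790^2 = 0.359567
P(M+6) = 4 × 0.57210^1 × 0.42790^3 = 0.179291
P(M+8) = 0.42790^4 = 0.033525
The M+4 peak is largest (0.359567); scaling to 100 gives 29.79 : 89.13 : 100.00 : 49.86 : 9.32.

29.79 : 89.13 : 100.00 : 49.86 : 9.32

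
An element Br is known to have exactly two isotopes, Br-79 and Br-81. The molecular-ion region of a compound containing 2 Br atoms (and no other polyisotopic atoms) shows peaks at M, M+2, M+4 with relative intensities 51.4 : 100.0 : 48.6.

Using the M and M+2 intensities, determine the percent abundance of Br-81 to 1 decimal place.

49.3%

If p is the fraction of Br that is Br-79, then I(M+2)/I(M) = [C(2,1)·p^1·(1−p)] / p^2 = 2·(1−p)/p = 100.0/51.4 = 1.9455
(1−p)/p = 1.9455/2 = 0.9728  ⇒  p = 1/(1 + 0.9728) = 0.5069
Br-79: 50.7%, Br-81: 49.3%.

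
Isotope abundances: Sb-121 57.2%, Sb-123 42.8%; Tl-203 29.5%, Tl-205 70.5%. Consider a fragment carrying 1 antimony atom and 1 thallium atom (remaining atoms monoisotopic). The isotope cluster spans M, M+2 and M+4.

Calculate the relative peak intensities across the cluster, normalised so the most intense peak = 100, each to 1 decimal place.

31.9 : 100.0 : 57.0

Antimony pattern (n=1): 0.5720 : 0.4280
Thallium pattern (n=1): 0.2950 : 0.7050
Convolve the two distributions (both contribute in 2-u steps):
  M: 0.5720×0.2950 = 0.168740
  M+2: 0.5720×0.7050 + 0.4280×0.2950 = 0.529520
  M+4: 0.4280×0.7050 = 0.301740
Scale to base peak (0.529520) = 100: 31.9 : 100.0 : 57.0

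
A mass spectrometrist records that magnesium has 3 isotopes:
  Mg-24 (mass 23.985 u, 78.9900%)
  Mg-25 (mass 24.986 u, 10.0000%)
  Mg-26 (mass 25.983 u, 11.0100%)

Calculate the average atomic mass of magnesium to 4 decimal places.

24.3051 u

The abundance-weighted mean is 0.789900 × 23.985 + 0.100000 × 24.986 + 0.110100 × 25.983
= 18.94575 + 2.49860 + 2.86073 = 24.30508 u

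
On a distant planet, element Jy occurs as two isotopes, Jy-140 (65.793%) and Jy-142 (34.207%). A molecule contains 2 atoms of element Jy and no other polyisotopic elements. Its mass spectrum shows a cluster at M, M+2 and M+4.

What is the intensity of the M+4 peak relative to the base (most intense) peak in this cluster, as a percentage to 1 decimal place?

26.0%

Term probabilities: M 0.4329, M+2 0.4501, M+4 0.1170. Base peak = M+2.
P(M+2) = C(2,1) × 0.65793^1 × 0.34207^1 = 2 × 0.65793 × 0.34207 = 0.450116 (base)
P(M+4) = C(2,2) × 0.65793^0 × 0.34207^2 = 1 × 1.0000 × 0.11701188 = 0.117012
Relative intensity = 0.117012 / 0.450116 × 100 = 26.0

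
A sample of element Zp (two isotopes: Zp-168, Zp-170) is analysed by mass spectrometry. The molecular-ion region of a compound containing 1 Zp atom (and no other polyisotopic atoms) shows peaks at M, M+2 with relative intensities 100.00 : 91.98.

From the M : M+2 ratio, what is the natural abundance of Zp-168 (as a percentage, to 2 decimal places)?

52.09%

If p is the fraction of Zp that is Zp-168, then I(M+2)/I(M) = [C(1,1)·p^0·(1−p)] / p^1 = 1·(1−p)/p = 91.98/100.00 = 0.9198
(1−p)/p = 0.9198/1 = 0.9198  ⇒  p = 1/(1 + 0.9198) = 0.5209
Zp-168: 52.09%, Zp-170: 47.91%.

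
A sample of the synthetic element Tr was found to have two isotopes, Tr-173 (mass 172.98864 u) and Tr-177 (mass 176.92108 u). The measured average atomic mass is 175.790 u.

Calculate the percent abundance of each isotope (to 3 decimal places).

Let x be the fractional abundance of Tr-173; then Tr-177 has abundance 1 − x.
172.98864·x + 176.92108·(1 − x) = 175.790
(172.98864 − 176.92108)·x = 175.790 − 176.92108
x = -1.13108 / -3.93244 = 0.28763 → 28.763% Tr-173, 71.237% Tr-177.

Tr-173: 28.763%, Tr-177: 71.237%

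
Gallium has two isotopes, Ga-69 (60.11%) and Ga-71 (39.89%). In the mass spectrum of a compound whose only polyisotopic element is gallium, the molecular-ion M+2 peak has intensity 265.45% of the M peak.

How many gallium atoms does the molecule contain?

4

The M+2/M ratio from n Ga atoms is n · q/p = n · 0.3989/0.6011.
n = 2.6545 × 0.6011/0.3989 = 4.00 ≈ 4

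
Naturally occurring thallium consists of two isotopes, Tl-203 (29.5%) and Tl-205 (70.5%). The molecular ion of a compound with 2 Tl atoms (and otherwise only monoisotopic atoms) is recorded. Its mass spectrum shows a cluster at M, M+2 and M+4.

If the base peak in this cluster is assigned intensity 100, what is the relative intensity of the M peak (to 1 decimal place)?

17.5

Term probabilities: M 0.0870, M+2 0.4160, M+4 0.4970. Base peak = M+4.
P(M+4) = C(2,2) × 0.295^0 × 0.705^2 = 1 × 1.0000 × 0.497025 = 0.497025 (base)
P(M) = C(2,0) × 0.295^2 × 0.705^0 = 1 × 0.087025 × 1.0000 = 0.087025
Relative intensity = 0.087025 / 0.497025 × 100 = 17.5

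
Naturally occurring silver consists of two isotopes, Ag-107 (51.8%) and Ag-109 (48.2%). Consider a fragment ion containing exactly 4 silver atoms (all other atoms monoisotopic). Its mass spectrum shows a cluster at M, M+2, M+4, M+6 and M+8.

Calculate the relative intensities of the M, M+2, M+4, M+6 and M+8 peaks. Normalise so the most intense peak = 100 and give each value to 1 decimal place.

Each Ag atom is independently Ag-107 (p = 0.518) or Ag-109 (q = 0.482); the cluster is the binomial expansion (p + q)^4.
P(M) = 0.518^4 = 0.071998
P(M+2) = 4 × 0.518^3 × 0.482^1 = 0.267976
P(M+4) = 6 × 0.518^2 × 0.482^2 = 0.374029
P(M+6) = 4 × 0.518^1 × 0.482^3 = 0.232023
P(M+8) = 0.482^4 = 0.053974
The M+4 peak is largest (0.374029); scaling to 100 gives 19.2 : 71.6 : 100.0 : 62.0 : 14.4.

19.2 : 71.6 : 100.0 : 62.0 : 14.4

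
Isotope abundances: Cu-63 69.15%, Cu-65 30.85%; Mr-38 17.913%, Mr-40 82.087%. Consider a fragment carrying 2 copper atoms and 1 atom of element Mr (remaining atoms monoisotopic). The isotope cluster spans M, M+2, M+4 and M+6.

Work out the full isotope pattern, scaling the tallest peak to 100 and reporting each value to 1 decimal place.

Copper pattern (n=2): 0.47817225 : 0.4266555 : 0.09517225
Element Mr pattern (n=1): 0.17913 : 0.82087
Convolve the two distributions (both contribute in 2-u steps):
  M: 0.47817225×0.17913 = 0.085655
  M+2: 0.47817225×0.82087 + 0.4266555×0.17913 = 0.468944
  M+4: 0.4266555×0.82087 + 0.09517225×0.17913 = 0.367277
  M+6: 0.09517225×0.82087 = 0.078124
Scale to base peak (0.468944) = 100: 18.3 : 100.0 : 78.3 : 16.7

18.3 : 100.0 : 78.3 : 16.7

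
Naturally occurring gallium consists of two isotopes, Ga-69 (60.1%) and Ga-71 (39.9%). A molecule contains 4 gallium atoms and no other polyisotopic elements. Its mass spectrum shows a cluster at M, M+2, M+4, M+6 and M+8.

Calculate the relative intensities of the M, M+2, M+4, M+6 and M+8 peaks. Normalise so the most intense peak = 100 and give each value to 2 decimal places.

Each Ga atom is independently Ga-69 (p = 0.601) or Ga-71 (q = 0.399); the cluster is the binomial expansion (p + q)^4.
P(M) = 0.601^4 = 0.130466
P(M+2) = 4 × 0.601^3 × 0.399^1 = 0.346463
P(M+4) = 6 × 0.601^2 × 0.399^2 = 0.345021
P(M+6) = 4 × 0.601^1 × 0.399^3 = 0.152705
P(M+8) = 0.399^4 = 0.025345
The M+2 peak is largest (0.346463); scaling to 100 gives 37.66 : 100.00 : 99.58 : 44.08 : 7.32.

37.66 : 100.00 : 99.58 : 44.08 : 7.32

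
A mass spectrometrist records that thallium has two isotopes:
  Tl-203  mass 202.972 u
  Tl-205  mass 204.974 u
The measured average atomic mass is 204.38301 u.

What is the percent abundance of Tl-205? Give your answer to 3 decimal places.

70.480%

Writing the weighted mean with unknown fraction x of Tl-203:
202.972·x + 204.974·(1 − x) = 204.38301
(202.972 − 204.974)·x = 204.38301 − 204.974
x = -0.59099 / -2.002 = 0.29520 → 29.520% Tl-203, 70.480% Tl-205.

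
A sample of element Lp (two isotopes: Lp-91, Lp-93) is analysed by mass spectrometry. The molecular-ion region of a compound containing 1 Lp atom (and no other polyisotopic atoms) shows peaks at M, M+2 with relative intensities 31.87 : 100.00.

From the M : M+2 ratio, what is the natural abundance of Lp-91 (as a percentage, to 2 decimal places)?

If p is the fraction of Lp that is Lp-91, then I(M+2)/I(M) = [C(1,1)·p^0·(1−p)] / p^1 = 1·(1−p)/p = 100.00/31.87 = 3.1377
(1−p)/p = 3.1377/1 = 3.1377  ⇒  p = 1/(1 + 3.1377) = 0.2417
Lp-91: 24.17%, Lp-93: 75.83%.

24.17%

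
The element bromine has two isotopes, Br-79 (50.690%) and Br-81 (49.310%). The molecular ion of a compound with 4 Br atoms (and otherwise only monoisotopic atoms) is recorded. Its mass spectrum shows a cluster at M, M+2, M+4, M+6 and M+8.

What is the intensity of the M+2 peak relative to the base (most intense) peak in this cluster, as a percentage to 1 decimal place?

68.5%

Binomial terms of (0.50690 + 0.49310)^4: M 0.0660, M+2 0.2569, M+4 0.3749, M+6 0.2431, M+8 0.0591 → M+4 is the base peak.
P(M+4) = C(4,2) × 0.50690^2 × 0.49310^2 = 6 × 0.25694761 × 0.24314761 = 0.374857 (base)
P(M+2) = C(4,1) × 0.50690^3 × 0.49310^1 = 4 × 0.13024674 × 0.4931 = 0.256899
Relative intensity = 0.256899 / 0.374857 × 100 = 68.5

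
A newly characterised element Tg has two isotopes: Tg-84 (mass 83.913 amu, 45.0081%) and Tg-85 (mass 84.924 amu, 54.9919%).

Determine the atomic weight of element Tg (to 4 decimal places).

Average mass = Σ (abundance × isotope mass) = 0.450081 × 83.913 + 0.549919 × 84.924
= 37.76765 + 46.70132 = 84.46897 amu

84.4690 amu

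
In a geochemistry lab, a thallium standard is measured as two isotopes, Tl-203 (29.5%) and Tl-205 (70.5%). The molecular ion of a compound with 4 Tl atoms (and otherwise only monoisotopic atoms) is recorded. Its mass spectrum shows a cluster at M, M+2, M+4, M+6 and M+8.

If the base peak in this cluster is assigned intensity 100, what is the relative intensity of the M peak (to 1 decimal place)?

1.8

(0.295 + 0.705)^4 gives M 0.0076, M+2 0.0724, M+4 0.2595, M+6 0.4135, M+8 0.2470; the largest is M+6.
P(M+6) = C(4,3) × 0.295^1 × 0.705^3 = 4 × 0.2950 × 0.35040263 = 0.413475 (base)
P(M) = C(4,0) × 0.295^4 × 0.705^0 = 1 × 0.00757335 × 1.0000 = 0.007573
Relative intensity = 0.007573 / 0.413475 × 100 = 1.8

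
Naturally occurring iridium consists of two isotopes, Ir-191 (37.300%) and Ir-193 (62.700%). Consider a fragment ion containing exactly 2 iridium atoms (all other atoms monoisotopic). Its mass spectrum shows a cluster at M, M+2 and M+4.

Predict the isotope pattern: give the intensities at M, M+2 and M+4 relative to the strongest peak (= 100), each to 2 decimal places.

Expanding (0.37300 + 0.62700)^2:
P(M) = 0.37300^2 = 0.139129
P(M+2) = 2 × 0.37300^1 × 0.62700^1 = 0.467742
P(M+4) = 0.62700^2 = 0.393129
The M+2 peak is largest (0.467742); scaling to 100 gives 29.74 : 100.00 : 84.05.

29.74 : 100.00 : 84.05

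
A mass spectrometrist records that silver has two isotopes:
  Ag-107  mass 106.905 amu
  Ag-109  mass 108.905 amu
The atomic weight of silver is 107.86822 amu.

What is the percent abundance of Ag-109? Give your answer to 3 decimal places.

48.161%

Let x be the fractional abundance of Ag-107; then Ag-109 has abundance 1 − x.
106.905·x + 108.905·(1 − x) = 107.86822
(106.905 − 108.905)·x = 107.86822 − 108.905
x = -1.03678 / -2.000 = 0.51839 → 51.839% Ag-107, 48.161% Ag-109.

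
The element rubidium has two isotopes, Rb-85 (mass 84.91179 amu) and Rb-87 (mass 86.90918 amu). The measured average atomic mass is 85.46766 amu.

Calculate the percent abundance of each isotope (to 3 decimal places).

Writing the weighted mean with unknown fraction x of Rb-85:
84.91179·x + 86.90918·(1 − x) = 85.46766
(84.91179 − 86.90918)·x = 85.46766 − 86.90918
x = -1.44152 / -1.99739 = 0.72170 → 72.170% Rb-85, 27.830% Rb-87.

Rb-85: 72.170%, Rb-87: 27.830%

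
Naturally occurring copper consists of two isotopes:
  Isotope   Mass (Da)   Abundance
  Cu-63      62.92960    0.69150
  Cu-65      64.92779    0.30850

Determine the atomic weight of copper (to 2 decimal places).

63.55 Da

Average mass = Σ (abundance × isotope mass) = 0.69150 × 62.92960 + 0.30850 × 64.92779
= 43.515818 + 20.030223 = 63.546041 Da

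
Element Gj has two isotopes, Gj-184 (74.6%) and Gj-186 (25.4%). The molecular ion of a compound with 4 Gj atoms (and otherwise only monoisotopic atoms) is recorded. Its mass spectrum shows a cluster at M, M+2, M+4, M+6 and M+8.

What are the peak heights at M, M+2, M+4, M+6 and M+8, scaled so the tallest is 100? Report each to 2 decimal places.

73.43 : 100.00 : 51.07 : 11.59 : 0.99

Each Gj atom is independently Gj-184 (p = 0.746) or Gj-186 (q = 0.254); the cluster is the binomial expansion (p + q)^4.
P(M) = 0.746^4 = 0.309710
P(M+2) = 4 × 0.746^3 × 0.254^1 = 0.421804
P(M+4) = 6 × 0.746^2 × 0.254^2 = 0.215425
P(M+6) = 4 × 0.746^1 × 0.254^3 = 0.048899
P(M+8) = 0.254^4 = 0.004162
The M+2 peak is largest (0.421804); scaling to 100 gives 73.43 : 100.00 : 51.07 : 11.59 : 0.99.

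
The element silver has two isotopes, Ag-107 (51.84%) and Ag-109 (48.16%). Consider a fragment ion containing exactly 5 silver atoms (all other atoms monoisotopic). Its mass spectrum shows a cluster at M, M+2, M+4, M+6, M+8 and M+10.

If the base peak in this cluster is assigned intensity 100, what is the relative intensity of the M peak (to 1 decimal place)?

Term probabilities: M 0.0374, M+2 0.1739, M+4 0.3231, M+6 0.3002, M+8 0.1394, M+10 0.0259. Base peak = M+4.
P(M+4) = C(5,2) × 0.5184^3 × 0.4816^2 = 10 × 0.13931407 × 0.23193856 = 0.323123 (base)
P(M) = C(5,0) × 0.5184^5 × 0.4816^0 = 1 × 0.03743906 × 1.0000 = 0.037439
Relative intensity = 0.037439 / 0.323123 × 100 = 11.6

11.6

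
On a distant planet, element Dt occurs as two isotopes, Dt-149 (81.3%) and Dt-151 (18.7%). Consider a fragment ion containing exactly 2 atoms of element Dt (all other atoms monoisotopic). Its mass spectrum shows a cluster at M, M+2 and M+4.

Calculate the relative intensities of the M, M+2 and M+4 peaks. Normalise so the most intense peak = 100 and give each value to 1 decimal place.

100.0 : 46.0 : 5.3

The 2 Dt atoms are independent, so intensities follow the terms of (0.813 + 0.187)^2.
P(M) = 0.813^2 = 0.660969
P(M+2) = 2 × 0.813^1 × 0.187^1 = 0.304062
P(M+4) = 0.187^2 = 0.034969
The M peak is largest (0.660969); scaling to 100 gives 100.0 : 46.0 : 5.3.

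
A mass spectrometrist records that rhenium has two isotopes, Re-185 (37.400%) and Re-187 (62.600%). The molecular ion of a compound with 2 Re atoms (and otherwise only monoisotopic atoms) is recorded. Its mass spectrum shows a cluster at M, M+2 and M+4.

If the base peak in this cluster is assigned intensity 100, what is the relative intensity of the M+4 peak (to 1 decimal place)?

83.7

Term probabilities: M 0.1399, M+2 0.4682, M+4 0.3919. Base peak = M+2.
P(M+2) = C(2,1) × 0.37400^1 × 0.62600^1 = 2 × 0.3740 × 0.6260 = 0.468248 (base)
P(M+4) = C(2,2) × 0.37400^0 × 0.62600^2 = 1 × 1.0000 × 0.391876 = 0.391876
Relative intensity = 0.391876 / 0.468248 × 100 = 83.7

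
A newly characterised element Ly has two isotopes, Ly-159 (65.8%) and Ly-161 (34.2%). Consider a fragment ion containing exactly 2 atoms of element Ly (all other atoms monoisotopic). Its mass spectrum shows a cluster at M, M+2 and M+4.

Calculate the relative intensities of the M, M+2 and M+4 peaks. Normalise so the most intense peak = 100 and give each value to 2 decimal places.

Expanding (0.658 + 0.342)^2:
P(M) = 0.658^2 = 0.432964
P(M+2) = 2 × 0.658^1 × 0.342^1 = 0.450072
P(M+4) = 0.342^2 = 0.116964
The M+2 peak is largest (0.450072); scaling to 100 gives 96.20 : 100.00 : 25.99.

96.20 : 100.00 : 25.99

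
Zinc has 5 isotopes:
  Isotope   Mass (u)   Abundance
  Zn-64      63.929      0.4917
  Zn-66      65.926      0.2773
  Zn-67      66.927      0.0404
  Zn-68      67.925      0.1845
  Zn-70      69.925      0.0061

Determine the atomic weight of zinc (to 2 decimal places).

65.38 u

Ar = Σ fᵢ·mᵢ = 0.4917 × 63.929 + 0.2773 × 65.926 + 0.0404 × 66.927 + 0.1845 × 67.925 + 0.0061 × 69.925
= 31.4339 + 18.2813 + 2.7039 + 12.5322 + 0.4265 = 65.3778 u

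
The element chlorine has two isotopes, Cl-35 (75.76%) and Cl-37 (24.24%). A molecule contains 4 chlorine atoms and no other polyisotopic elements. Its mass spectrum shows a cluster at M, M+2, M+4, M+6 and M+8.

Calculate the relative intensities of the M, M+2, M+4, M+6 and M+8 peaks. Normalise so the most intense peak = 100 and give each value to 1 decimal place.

78.1 : 100.0 : 48.0 : 10.2 : 0.8

The 4 Cl atoms are independent, so intensities follow the terms of (0.7576 + 0.2424)^4.
P(M) = 0.7576^4 = 0.329428
P(M+2) = 4 × 0.7576^3 × 0.2424^1 = 0.421612
P(M+4) = 6 × 0.7576^2 × 0.2424^2 = 0.202347
P(M+6) = 4 × 0.7576^1 × 0.2424^3 = 0.043162
P(M+8) = 0.2424^4 = 0.003452
The M+2 peak is largest (0.421612); scaling to 100 gives 78.1 : 100.0 : 48.0 : 10.2 : 0.8.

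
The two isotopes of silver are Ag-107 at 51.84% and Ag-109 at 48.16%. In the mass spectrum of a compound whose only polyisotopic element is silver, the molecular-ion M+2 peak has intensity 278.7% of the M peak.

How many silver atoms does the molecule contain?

The M+2/M ratio from n Ag atoms is n · q/p = n · 0.4816/0.5184.
n = 2.787 × 0.5184/0.4816 = 3.00 ≈ 3

3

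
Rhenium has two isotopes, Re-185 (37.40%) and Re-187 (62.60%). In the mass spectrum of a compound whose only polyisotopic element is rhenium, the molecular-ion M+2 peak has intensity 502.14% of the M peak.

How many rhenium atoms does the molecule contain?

The M+2/M ratio from n Re atoms is n · q/p = n · 0.6260/0.3740.
n = 5.0214 × 0.3740/0.6260 = 3.00 ≈ 3

3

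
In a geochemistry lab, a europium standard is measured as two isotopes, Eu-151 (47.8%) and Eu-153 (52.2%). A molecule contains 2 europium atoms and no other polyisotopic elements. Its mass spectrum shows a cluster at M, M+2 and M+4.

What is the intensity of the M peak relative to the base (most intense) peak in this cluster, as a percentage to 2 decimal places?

45.79%

Term probabilities: M 0.2285, M+2 0.4990, M+4 0.2725. Base peak = M+2.
P(M+2) = C(2,1) × 0.478^1 × 0.522^1 = 2 × 0.4780 × 0.5220 = 0.499032 (base)
P(M) = C(2,0) × 0.478^2 × 0.522^0 = 1 × 0.228484 × 1.0000 = 0.228484
Relative intensity = 0.228484 / 0.499032 × 100 = 45.79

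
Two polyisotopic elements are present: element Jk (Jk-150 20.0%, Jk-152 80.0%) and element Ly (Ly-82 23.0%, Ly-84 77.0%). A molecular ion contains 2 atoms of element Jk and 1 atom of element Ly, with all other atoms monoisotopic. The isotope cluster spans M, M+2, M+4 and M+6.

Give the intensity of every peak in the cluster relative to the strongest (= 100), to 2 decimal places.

1.87 : 21.19 : 79.87 : 100.00

Element Jk pattern (n=2): 0.0400 : 0.3200 : 0.6400
Element Ly pattern (n=1): 0.2300 : 0.7700
Convolve the two distributions (both contribute in 2-u steps):
  M: 0.0400×0.2300 = 0.009200
  M+2: 0.0400×0.7700 + 0.3200×0.2300 = 0.104400
  M+4: 0.3200×0.7700 + 0.6400×0.2300 = 0.393600
  M+6: 0.6400×0.7700 = 0.492800
Scale to base peak (0.492800) = 100: 1.87 : 21.19 : 79.87 : 100.00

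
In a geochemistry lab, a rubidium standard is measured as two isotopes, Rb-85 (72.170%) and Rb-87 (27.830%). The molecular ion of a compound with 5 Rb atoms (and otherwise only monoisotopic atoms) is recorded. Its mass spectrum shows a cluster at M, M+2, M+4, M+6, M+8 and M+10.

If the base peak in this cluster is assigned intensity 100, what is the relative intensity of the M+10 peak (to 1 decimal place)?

0.4

Term probabilities: M 0.1958, M+2 0.3775, M+4 0.2911, M+6 0.1123, M+8 0.0216, M+10 0.0017. Base peak = M+2.
P(M+2) = C(5,1) × 0.72170^4 × 0.27830^1 = 5 × 0.27128565 × 0.2783 = 0.377494 (base)
P(M+10) = C(5,5) × 0.72170^0 × 0.27830^5 = 1 × 1.0000 × 0.00166942 = 0.001669
Relative intensity = 0.001669 / 0.377494 × 100 = 0.4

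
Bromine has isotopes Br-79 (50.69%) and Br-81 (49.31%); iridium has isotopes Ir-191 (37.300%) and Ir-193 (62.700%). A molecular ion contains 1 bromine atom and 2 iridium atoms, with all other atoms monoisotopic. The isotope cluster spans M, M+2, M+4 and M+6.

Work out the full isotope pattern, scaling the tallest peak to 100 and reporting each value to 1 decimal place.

Bromine pattern (n=1): 0.5069 : 0.4931
Iridium pattern (n=2): 0.139129 : 0.467742 : 0.393129
Convolve the two distributions (both contribute in 2-u steps):
  M: 0.5069×0.139129 = 0.070524
  M+2: 0.5069×0.467742 + 0.4931×0.139129 = 0.305703
  M+4: 0.5069×0.393129 + 0.4931×0.467742 = 0.429921
  M+6: 0.4931×0.393129 = 0.193852
Scale to base peak (0.429921) = 100: 16.4 : 71.1 : 100.0 : 45.1

16.4 : 71.1 : 100.0 : 45.1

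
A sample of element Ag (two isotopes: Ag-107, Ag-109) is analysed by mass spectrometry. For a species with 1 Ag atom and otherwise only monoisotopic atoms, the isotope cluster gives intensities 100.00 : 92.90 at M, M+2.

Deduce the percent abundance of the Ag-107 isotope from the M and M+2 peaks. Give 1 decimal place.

51.8%

If p is the fraction of Ag that is Ag-107, then I(M+2)/I(M) = [C(1,1)·p^0·(1−p)] / p^1 = 1·(1−p)/p = 92.90/100.00 = 0.9290
(1−p)/p = 0.9290/1 = 0.9290  ⇒  p = 1/(1 + 0.9290) = 0.5184
Ag-107: 51.8%, Ag-109: 48.2%.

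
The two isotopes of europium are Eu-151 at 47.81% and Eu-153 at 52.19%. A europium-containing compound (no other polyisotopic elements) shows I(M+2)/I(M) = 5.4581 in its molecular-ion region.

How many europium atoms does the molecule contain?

For n independent Eu atoms, I(M+2)/I(M) = n · (abundance Eu-153) / (abundance Eu-151) = n · 0.5219/0.4781.
n = 5.4581 × 0.4781/0.5219 = 5.00 ≈ 5

5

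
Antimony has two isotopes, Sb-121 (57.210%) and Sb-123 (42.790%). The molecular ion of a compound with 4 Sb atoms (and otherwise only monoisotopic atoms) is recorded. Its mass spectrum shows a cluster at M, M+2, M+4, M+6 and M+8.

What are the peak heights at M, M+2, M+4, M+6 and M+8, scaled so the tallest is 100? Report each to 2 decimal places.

The 4 Sb atoms are independent, so intensities follow the terms of (0.57210 + 0.42790)^4.
P(M) = 0.57210^4 = 0.107124
P(M+2) = 4 × 0.57210^3 × 0.42790^1 = 0.320493
P(M+4) = 6 × 0.57210^2 × 0.42790^2 = 0.359567
P(M+6) = 4 × 0.57210^1 × 0.42790^3 = 0.179291
P(M+8) = 0.42790^4 = 0.033525
The M+4 peak is largest (0.359567); scaling to 100 gives 29.79 : 89.13 : 100.00 : 49.86 : 9.32.

29.79 : 89.13 : 100.00 : 49.86 : 9.32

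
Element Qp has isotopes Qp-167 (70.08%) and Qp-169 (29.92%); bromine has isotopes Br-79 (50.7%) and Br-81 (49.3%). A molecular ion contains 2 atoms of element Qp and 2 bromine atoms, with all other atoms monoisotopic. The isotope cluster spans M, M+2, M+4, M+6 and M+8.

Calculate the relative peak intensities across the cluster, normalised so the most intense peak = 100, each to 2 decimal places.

35.73 : 100.00 : 99.63 : 41.52 : 6.16

Element Qp pattern (n=2): 0.49112064 : 0.41935872 : 0.08952064
Bromine pattern (n=2): 0.257049 : 0.499902 : 0.243049
Convolve the two distributions (both contribute in 2-u steps):
  M: 0.49112064×0.257049 = 0.126242
  M+2: 0.49112064×0.499902 + 0.41935872×0.257049 = 0.353308
  M+4: 0.49112064×0.243049 + 0.41935872×0.499902 + 0.08952064×0.257049 = 0.352016
  M+6: 0.41935872×0.243049 + 0.08952064×0.499902 = 0.146676
  M+8: 0.08952064×0.243049 = 0.021758
Scale to base peak (0.353308) = 100: 35.73 : 100.00 : 99.63 : 41.52 : 6.16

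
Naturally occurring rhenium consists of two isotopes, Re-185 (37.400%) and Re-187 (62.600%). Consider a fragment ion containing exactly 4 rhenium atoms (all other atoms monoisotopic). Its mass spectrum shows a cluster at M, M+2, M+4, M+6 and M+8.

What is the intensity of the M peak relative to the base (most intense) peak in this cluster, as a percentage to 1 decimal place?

(0.37400 + 0.62600)^4 gives M 0.0196, M+2 0.1310, M+4 0.3289, M+6 0.3670, M+8 0.1536; the largest is M+6.
P(M+6) = C(4,3) × 0.37400^1 × 0.62600^3 = 4 × 0.3740 × 0.24531438 = 0.366990 (base)
P(M) = C(4,0) × 0.37400^4 × 0.62600^0 = 1 × 0.0195653 × 1.0000 = 0.019565
Relative intensity = 0.019565 / 0.366990 × 100 = 5.3

5.3%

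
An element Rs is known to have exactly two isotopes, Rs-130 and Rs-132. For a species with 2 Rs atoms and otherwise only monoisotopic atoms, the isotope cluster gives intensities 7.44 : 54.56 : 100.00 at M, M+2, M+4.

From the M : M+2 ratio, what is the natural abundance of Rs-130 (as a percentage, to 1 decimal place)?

21.4%

Let p = fractional abundance of Rs-130. I(M+2)/I(M) = [C(2,1)·p^1·(1−p)] / p^2 = 2·(1−p)/p = 54.56/7.44 = 7.3333
(1−p)/p = 7.3333/2 = 3.6667  ⇒  p = 1/(1 + 3.6667) = 0.2143
Rs-130: 21.4%, Rs-132: 78.6%.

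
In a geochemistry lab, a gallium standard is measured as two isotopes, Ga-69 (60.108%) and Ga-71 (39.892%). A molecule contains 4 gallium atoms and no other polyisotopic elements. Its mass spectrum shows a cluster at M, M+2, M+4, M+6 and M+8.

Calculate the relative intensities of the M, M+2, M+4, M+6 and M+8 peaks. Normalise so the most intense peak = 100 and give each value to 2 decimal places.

The 4 Ga atoms are independent, so intensities follow the terms of (0.60108 + 0.39892)^4.
P(M) = 0.60108^4 = 0.130536
P(M+2) = 4 × 0.60108^3 × 0.39892^1 = 0.346531
P(M+4) = 6 × 0.60108^2 × 0.39892^2 = 0.344975
P(M+6) = 4 × 0.60108^1 × 0.39892^3 = 0.152633
P(M+8) = 0.39892^4 = 0.025325
The M+2 peak is largest (0.346531); scaling to 100 gives 37.67 : 100.00 : 99.55 : 44.05 : 7.31.

37.67 : 100.00 : 99.55 : 44.05 : 7.31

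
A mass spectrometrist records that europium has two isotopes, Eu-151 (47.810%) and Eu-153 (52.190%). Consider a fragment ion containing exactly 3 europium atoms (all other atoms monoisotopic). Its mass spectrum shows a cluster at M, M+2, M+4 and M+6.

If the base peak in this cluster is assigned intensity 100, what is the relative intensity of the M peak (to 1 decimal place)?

Binomial terms of (0.47810 + 0.52190)^3: M 0.1093, M+2 0.3579, M+4 0.3907, M+6 0.1422 → M+4 is the base peak.
P(M+4) = C(3,2) × 0.47810^1 × 0.52190^2 = 3 × 0.4781 × 0.27237961 = 0.390674 (base)
P(M) = C(3,0) × 0.47810^3 × 0.52190^0 = 1 × 0.10928391 × 1.0000 = 0.109284
Relative intensity = 0.109284 / 0.390674 × 100 = 28.0

28.0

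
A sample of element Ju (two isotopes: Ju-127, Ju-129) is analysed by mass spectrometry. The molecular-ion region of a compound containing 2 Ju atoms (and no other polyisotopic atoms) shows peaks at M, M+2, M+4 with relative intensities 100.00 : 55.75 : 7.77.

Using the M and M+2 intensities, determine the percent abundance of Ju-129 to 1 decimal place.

21.8%

If p is the fraction of Ju that is Ju-127, then I(M+2)/I(M) = [C(2,1)·p^1·(1−p)] / p^2 = 2·(1−p)/p = 55.75/100.00 = 0.5575
(1−p)/p = 0.5575/2 = 0.2787  ⇒  p = 1/(1 + 0.2787) = 0.7820
Ju-127: 78.2%, Ju-129: 21.8%.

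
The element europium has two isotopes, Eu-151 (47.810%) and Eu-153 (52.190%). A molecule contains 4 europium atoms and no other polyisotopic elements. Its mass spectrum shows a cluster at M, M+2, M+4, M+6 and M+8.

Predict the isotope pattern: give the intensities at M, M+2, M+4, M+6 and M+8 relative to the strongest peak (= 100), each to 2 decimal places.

13.99 : 61.07 : 100.00 : 72.77 : 19.86

Expanding (0.47810 + 0.52190)^4:
P(M) = 0.47810^4 = 0.052249
P(M+2) = 4 × 0.47810^3 × 0.52190^1 = 0.228141
P(M+4) = 6 × 0.47810^2 × 0.52190^2 = 0.373563
P(M+6) = 4 × 0.47810^1 × 0.52190^3 = 0.271857
P(M+8) = 0.52190^4 = 0.074191
The M+4 peak is largest (0.373563); scaling to 100 gives 13.99 : 61.07 : 100.00 : 72.77 : 19.86.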